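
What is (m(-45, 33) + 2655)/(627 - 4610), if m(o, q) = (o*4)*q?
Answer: 3285/3983 ≈ 0.82475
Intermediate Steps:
m(o, q) = 4*o*q (m(o, q) = (4*o)*q = 4*o*q)
(m(-45, 33) + 2655)/(627 - 4610) = (4*(-45)*33 + 2655)/(627 - 4610) = (-5940 + 2655)/(-3983) = -3285*(-1/3983) = 3285/3983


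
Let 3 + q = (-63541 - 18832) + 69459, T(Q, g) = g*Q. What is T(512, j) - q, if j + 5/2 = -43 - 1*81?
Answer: -51851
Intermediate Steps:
j = -253/2 (j = -5/2 + (-43 - 1*81) = -5/2 + (-43 - 81) = -5/2 - 124 = -253/2 ≈ -126.50)
T(Q, g) = Q*g
q = -12917 (q = -3 + ((-63541 - 18832) + 69459) = -3 + (-82373 + 69459) = -3 - 12914 = -12917)
T(512, j) - q = 512*(-253/2) - 1*(-12917) = -64768 + 12917 = -51851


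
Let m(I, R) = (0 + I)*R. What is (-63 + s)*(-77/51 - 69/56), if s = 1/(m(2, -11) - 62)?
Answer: 41449483/239904 ≈ 172.78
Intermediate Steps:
m(I, R) = I*R
s = -1/84 (s = 1/(2*(-11) - 62) = 1/(-22 - 62) = 1/(-84) = -1/84 ≈ -0.011905)
(-63 + s)*(-77/51 - 69/56) = (-63 - 1/84)*(-77/51 - 69/56) = -5293*(-77*1/51 - 69*1/56)/84 = -5293*(-77/51 - 69/56)/84 = -5293/84*(-7831/2856) = 41449483/239904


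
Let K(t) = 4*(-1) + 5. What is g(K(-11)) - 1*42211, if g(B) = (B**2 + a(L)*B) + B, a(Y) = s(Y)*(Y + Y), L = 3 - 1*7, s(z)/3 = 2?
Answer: -42257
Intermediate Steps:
s(z) = 6 (s(z) = 3*2 = 6)
L = -4 (L = 3 - 7 = -4)
a(Y) = 12*Y (a(Y) = 6*(Y + Y) = 6*(2*Y) = 12*Y)
K(t) = 1 (K(t) = -4 + 5 = 1)
g(B) = B**2 - 47*B (g(B) = (B**2 + (12*(-4))*B) + B = (B**2 - 48*B) + B = B**2 - 47*B)
g(K(-11)) - 1*42211 = 1*(-47 + 1) - 1*42211 = 1*(-46) - 42211 = -46 - 42211 = -42257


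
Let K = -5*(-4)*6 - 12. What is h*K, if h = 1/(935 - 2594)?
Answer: -36/553 ≈ -0.065099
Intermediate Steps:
K = 108 (K = 20*6 - 12 = 120 - 12 = 108)
h = -1/1659 (h = 1/(-1659) = -1/1659 ≈ -0.00060277)
h*K = -1/1659*108 = -36/553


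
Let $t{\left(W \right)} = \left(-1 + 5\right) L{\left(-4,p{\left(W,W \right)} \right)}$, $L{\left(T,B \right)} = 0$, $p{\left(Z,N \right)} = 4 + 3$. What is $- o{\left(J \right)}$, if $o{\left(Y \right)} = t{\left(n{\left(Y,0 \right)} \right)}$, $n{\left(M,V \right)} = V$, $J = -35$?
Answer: $0$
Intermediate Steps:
$p{\left(Z,N \right)} = 7$
$t{\left(W \right)} = 0$ ($t{\left(W \right)} = \left(-1 + 5\right) 0 = 4 \cdot 0 = 0$)
$o{\left(Y \right)} = 0$
$- o{\left(J \right)} = \left(-1\right) 0 = 0$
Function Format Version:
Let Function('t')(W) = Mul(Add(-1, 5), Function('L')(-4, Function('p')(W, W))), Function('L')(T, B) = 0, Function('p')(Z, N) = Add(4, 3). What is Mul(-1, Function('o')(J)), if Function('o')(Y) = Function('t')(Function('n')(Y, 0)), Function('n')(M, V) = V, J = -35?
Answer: 0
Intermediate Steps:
Function('p')(Z, N) = 7
Function('t')(W) = 0 (Function('t')(W) = Mul(Add(-1, 5), 0) = Mul(4, 0) = 0)
Function('o')(Y) = 0
Mul(-1, Function('o')(J)) = Mul(-1, 0) = 0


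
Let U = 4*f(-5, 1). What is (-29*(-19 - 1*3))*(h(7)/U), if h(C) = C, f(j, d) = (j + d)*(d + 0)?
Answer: -2233/8 ≈ -279.13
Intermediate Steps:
f(j, d) = d*(d + j) (f(j, d) = (d + j)*d = d*(d + j))
U = -16 (U = 4*(1*(1 - 5)) = 4*(1*(-4)) = 4*(-4) = -16)
(-29*(-19 - 1*3))*(h(7)/U) = (-29*(-19 - 1*3))*(7/(-16)) = (-29*(-19 - 3))*(7*(-1/16)) = -29*(-22)*(-7/16) = 638*(-7/16) = -2233/8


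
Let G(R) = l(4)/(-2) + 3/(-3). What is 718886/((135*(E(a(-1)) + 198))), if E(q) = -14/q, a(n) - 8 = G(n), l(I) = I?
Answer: 359443/13176 ≈ 27.280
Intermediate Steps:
G(R) = -3 (G(R) = 4/(-2) + 3/(-3) = 4*(-½) + 3*(-⅓) = -2 - 1 = -3)
a(n) = 5 (a(n) = 8 - 3 = 5)
718886/((135*(E(a(-1)) + 198))) = 718886/((135*(-14/5 + 198))) = 718886/((135*(976/5))) = 718886/26352 = 718886*(1/26352) = 359443/13176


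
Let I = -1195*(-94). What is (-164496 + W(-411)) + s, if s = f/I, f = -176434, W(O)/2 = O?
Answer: -9285173687/56165 ≈ -1.6532e+5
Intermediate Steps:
I = 112330
W(O) = 2*O
s = -88217/56165 (s = -176434/112330 = -176434*1/112330 = -88217/56165 ≈ -1.5707)
(-164496 + W(-411)) + s = (-164496 + 2*(-411)) - 88217/56165 = (-164496 - 822) - 88217/56165 = -165318 - 88217/56165 = -9285173687/56165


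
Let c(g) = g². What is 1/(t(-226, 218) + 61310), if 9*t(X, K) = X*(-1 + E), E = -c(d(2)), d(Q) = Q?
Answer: 9/552920 ≈ 1.6277e-5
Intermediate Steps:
E = -4 (E = -1*2² = -1*4 = -4)
t(X, K) = -5*X/9 (t(X, K) = (X*(-1 - 4))/9 = (X*(-5))/9 = (-5*X)/9 = -5*X/9)
1/(t(-226, 218) + 61310) = 1/(-5/9*(-226) + 61310) = 1/(1130/9 + 61310) = 1/(552920/9) = 9/552920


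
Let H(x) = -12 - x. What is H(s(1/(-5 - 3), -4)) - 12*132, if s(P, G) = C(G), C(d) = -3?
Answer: -1593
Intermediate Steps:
s(P, G) = -3
H(s(1/(-5 - 3), -4)) - 12*132 = (-12 - 1*(-3)) - 12*132 = (-12 + 3) - 1584 = -9 - 1584 = -1593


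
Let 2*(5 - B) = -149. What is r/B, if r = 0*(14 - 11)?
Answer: 0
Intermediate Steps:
B = 159/2 (B = 5 - ½*(-149) = 5 + 149/2 = 159/2 ≈ 79.500)
r = 0 (r = 0*3 = 0)
r/B = 0/(159/2) = 0*(2/159) = 0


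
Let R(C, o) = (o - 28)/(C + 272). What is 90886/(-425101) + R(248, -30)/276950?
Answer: -225670363101/1055525783000 ≈ -0.21380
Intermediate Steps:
R(C, o) = (-28 + o)/(272 + C)
90886/(-425101) + R(248, -30)/276950 = 90886/(-425101) + ((-28 - 30)/(272 + 248))/276950 = 90886*(-1/425101) + (-58/520)*(1/276950) = -90886/425101 + ((1/520)*(-58))*(1/276950) = -90886/425101 - 29/260*1/276950 = -90886/425101 - 1/2483000 = -225670363101/1055525783000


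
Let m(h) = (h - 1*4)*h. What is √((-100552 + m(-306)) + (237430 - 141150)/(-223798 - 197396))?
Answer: 2*I*√63114144724902/210597 ≈ 75.447*I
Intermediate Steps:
m(h) = h*(-4 + h) (m(h) = (h - 4)*h = (-4 + h)*h = h*(-4 + h))
√((-100552 + m(-306)) + (237430 - 141150)/(-223798 - 197396)) = √((-100552 - 306*(-4 - 306)) + (237430 - 141150)/(-223798 - 197396)) = √((-100552 - 306*(-310)) + 96280/(-421194)) = √((-100552 + 94860) + 96280*(-1/421194)) = √(-5692 - 48140/210597) = √(-1198766264/210597) = 2*I*√63114144724902/210597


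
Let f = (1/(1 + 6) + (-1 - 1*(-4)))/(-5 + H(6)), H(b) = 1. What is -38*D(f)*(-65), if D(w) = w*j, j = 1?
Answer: -13585/7 ≈ -1940.7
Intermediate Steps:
f = -11/14 (f = (1/(1 + 6) + (-1 - 1*(-4)))/(-5 + 1) = (1/7 + (-1 + 4))/(-4) = (1/7 + 3)*(-1/4) = (22/7)*(-1/4) = -11/14 ≈ -0.78571)
D(w) = w (D(w) = w*1 = w)
-38*D(f)*(-65) = -38*(-11/14)*(-65) = (209/7)*(-65) = -13585/7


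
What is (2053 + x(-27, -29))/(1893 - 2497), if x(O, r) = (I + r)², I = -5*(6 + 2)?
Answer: -3407/302 ≈ -11.281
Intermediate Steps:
I = -40 (I = -5*8 = -40)
x(O, r) = (-40 + r)²
(2053 + x(-27, -29))/(1893 - 2497) = (2053 + (-40 - 29)²)/(1893 - 2497) = (2053 + (-69)²)/(-604) = (2053 + 4761)*(-1/604) = 6814*(-1/604) = -3407/302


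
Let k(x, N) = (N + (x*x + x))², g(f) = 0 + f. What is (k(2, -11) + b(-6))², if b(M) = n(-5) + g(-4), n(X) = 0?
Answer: 441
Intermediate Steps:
g(f) = f
k(x, N) = (N + x + x²)² (k(x, N) = (N + (x² + x))² = (N + (x + x²))² = (N + x + x²)²)
b(M) = -4 (b(M) = 0 - 4 = -4)
(k(2, -11) + b(-6))² = ((-11 + 2 + 2²)² - 4)² = ((-11 + 2 + 4)² - 4)² = ((-5)² - 4)² = (25 - 4)² = 21² = 441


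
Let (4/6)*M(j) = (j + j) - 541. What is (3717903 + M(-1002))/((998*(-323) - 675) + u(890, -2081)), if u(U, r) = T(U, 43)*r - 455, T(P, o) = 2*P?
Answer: -7428171/8055328 ≈ -0.92214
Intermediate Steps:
M(j) = -1623/2 + 3*j (M(j) = 3*((j + j) - 541)/2 = 3*(2*j - 541)/2 = 3*(-541 + 2*j)/2 = -1623/2 + 3*j)
u(U, r) = -455 + 2*U*r (u(U, r) = (2*U)*r - 455 = 2*U*r - 455 = -455 + 2*U*r)
(3717903 + M(-1002))/((998*(-323) - 675) + u(890, -2081)) = (3717903 + (-1623/2 + 3*(-1002)))/((998*(-323) - 675) + (-455 + 2*890*(-2081))) = (3717903 + (-1623/2 - 3006))/((-322354 - 675) + (-455 - 3704180)) = (3717903 - 7635/2)/(-323029 - 3704635) = (7428171/2)/(-4027664) = (7428171/2)*(-1/4027664) = -7428171/8055328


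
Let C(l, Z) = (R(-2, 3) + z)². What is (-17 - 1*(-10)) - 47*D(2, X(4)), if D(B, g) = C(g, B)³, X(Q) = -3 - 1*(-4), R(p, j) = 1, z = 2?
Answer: -34270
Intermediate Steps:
C(l, Z) = 9 (C(l, Z) = (1 + 2)² = 3² = 9)
X(Q) = 1 (X(Q) = -3 + 4 = 1)
D(B, g) = 729 (D(B, g) = 9³ = 729)
(-17 - 1*(-10)) - 47*D(2, X(4)) = (-17 - 1*(-10)) - 47*729 = (-17 + 10) - 34263 = -7 - 34263 = -34270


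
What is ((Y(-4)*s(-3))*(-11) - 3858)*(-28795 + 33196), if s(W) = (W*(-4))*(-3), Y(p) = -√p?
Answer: -16979058 - 3485592*I ≈ -1.6979e+7 - 3.4856e+6*I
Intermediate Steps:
s(W) = 12*W (s(W) = -4*W*(-3) = 12*W)
((Y(-4)*s(-3))*(-11) - 3858)*(-28795 + 33196) = (((-√(-4))*(12*(-3)))*(-11) - 3858)*(-28795 + 33196) = ((-2*I*(-36))*(-11) - 3858)*4401 = ((72*I)*(-11) - 3858)*4401 = (-792*I - 3858)*4401 = (-3858 - 792*I)*4401 = -16979058 - 3485592*I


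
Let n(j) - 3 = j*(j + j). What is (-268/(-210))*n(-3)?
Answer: 134/5 ≈ 26.800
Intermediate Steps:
n(j) = 3 + 2*j**2 (n(j) = 3 + j*(j + j) = 3 + j*(2*j) = 3 + 2*j**2)
(-268/(-210))*n(-3) = (-268/(-210))*(3 + 2*(-3)**2) = (-268*(-1/210))*(3 + 2*9) = 134*(3 + 18)/105 = (134/105)*21 = 134/5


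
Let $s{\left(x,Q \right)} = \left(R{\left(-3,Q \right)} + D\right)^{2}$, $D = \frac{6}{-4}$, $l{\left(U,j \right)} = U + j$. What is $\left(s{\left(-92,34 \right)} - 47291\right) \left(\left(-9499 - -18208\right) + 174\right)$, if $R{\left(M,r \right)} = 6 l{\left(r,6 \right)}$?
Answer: $\frac{340796295}{4} \approx 8.5199 \cdot 10^{7}$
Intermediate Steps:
$R{\left(M,r \right)} = 36 + 6 r$ ($R{\left(M,r \right)} = 6 \left(r + 6\right) = 6 \left(6 + r\right) = 36 + 6 r$)
$D = - \frac{3}{2}$ ($D = 6 \left(- \frac{1}{4}\right) = - \frac{3}{2} \approx -1.5$)
$s{\left(x,Q \right)} = \left(\frac{69}{2} + 6 Q\right)^{2}$ ($s{\left(x,Q \right)} = \left(\left(36 + 6 Q\right) - \frac{3}{2}\right)^{2} = \left(\frac{69}{2} + 6 Q\right)^{2}$)
$\left(s{\left(-92,34 \right)} - 47291\right) \left(\left(-9499 - -18208\right) + 174\right) = \left(\frac{9 \left(23 + 4 \cdot 34\right)^{2}}{4} - 47291\right) \left(\left(-9499 - -18208\right) + 174\right) = \left(\frac{9 \left(23 + 136\right)^{2}}{4} - 47291\right) \left(\left(-9499 + 18208\right) + 174\right) = \left(\frac{9 \cdot 159^{2}}{4} - 47291\right) \left(8709 + 174\right) = \left(\frac{9}{4} \cdot 25281 - 47291\right) 8883 = \left(\frac{227529}{4} - 47291\right) 8883 = \frac{38365}{4} \cdot 8883 = \frac{340796295}{4}$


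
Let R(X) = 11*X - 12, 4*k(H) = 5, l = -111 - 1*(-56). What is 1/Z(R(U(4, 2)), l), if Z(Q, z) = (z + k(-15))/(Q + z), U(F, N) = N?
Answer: 36/43 ≈ 0.83721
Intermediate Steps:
l = -55 (l = -111 + 56 = -55)
k(H) = 5/4 (k(H) = (¼)*5 = 5/4)
R(X) = -12 + 11*X
Z(Q, z) = (5/4 + z)/(Q + z) (Z(Q, z) = (z + 5/4)/(Q + z) = (5/4 + z)/(Q + z))
1/Z(R(U(4, 2)), l) = 1/((5/4 - 55)/((-12 + 11*2) - 55)) = 1/(-215/4/((-12 + 22) - 55)) = 1/(-215/4/(10 - 55)) = 1/(-215/4/(-45)) = 1/(-1/45*(-215/4)) = 1/(43/36) = 36/43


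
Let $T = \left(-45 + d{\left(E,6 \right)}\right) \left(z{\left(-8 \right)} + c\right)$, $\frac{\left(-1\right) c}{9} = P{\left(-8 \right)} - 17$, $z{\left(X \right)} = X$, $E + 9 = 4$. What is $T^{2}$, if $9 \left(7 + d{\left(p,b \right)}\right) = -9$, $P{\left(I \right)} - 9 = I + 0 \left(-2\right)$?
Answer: $51955264$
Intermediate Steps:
$E = -5$ ($E = -9 + 4 = -5$)
$P{\left(I \right)} = 9 + I$ ($P{\left(I \right)} = 9 + \left(I + 0 \left(-2\right)\right) = 9 + \left(I + 0\right) = 9 + I$)
$d{\left(p,b \right)} = -8$ ($d{\left(p,b \right)} = -7 + \frac{1}{9} \left(-9\right) = -7 - 1 = -8$)
$c = 144$ ($c = - 9 \left(\left(9 - 8\right) - 17\right) = - 9 \left(1 - 17\right) = \left(-9\right) \left(-16\right) = 144$)
$T = -7208$ ($T = \left(-45 - 8\right) \left(-8 + 144\right) = \left(-53\right) 136 = -7208$)
$T^{2} = \left(-7208\right)^{2} = 51955264$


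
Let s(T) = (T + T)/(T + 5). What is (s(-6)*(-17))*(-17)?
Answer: 3468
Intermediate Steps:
s(T) = 2*T/(5 + T) (s(T) = (2*T)/(5 + T) = 2*T/(5 + T))
(s(-6)*(-17))*(-17) = ((2*(-6)/(5 - 6))*(-17))*(-17) = ((2*(-6)/(-1))*(-17))*(-17) = ((2*(-6)*(-1))*(-17))*(-17) = (12*(-17))*(-17) = -204*(-17) = 3468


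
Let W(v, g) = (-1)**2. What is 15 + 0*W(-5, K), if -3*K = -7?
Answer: 15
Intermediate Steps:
K = 7/3 (K = -1/3*(-7) = 7/3 ≈ 2.3333)
W(v, g) = 1
15 + 0*W(-5, K) = 15 + 0*1 = 15 + 0 = 15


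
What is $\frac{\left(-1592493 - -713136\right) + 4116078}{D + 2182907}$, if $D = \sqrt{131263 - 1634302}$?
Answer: $\frac{7065460927947}{4765084473688} - \frac{3236721 i \sqrt{1503039}}{4765084473688} \approx 1.4828 - 0.00083276 i$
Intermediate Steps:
$D = i \sqrt{1503039}$ ($D = \sqrt{-1503039} = i \sqrt{1503039} \approx 1226.0 i$)
$\frac{\left(-1592493 - -713136\right) + 4116078}{D + 2182907} = \frac{\left(-1592493 - -713136\right) + 4116078}{i \sqrt{1503039} + 2182907} = \frac{\left(-1592493 + 713136\right) + 4116078}{2182907 + i \sqrt{1503039}} = \frac{-879357 + 4116078}{2182907 + i \sqrt{1503039}} = \frac{3236721}{2182907 + i \sqrt{1503039}}$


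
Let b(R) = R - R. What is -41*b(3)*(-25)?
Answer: 0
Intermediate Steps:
b(R) = 0
-41*b(3)*(-25) = -41*0*(-25) = 0*(-25) = 0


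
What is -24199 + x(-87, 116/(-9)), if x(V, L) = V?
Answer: -24286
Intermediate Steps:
-24199 + x(-87, 116/(-9)) = -24199 - 87 = -24286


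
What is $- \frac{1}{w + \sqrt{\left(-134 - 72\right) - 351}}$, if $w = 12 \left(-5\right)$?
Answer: $\frac{60}{4157} + \frac{i \sqrt{557}}{4157} \approx 0.014433 + 0.0056774 i$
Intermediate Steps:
$w = -60$
$- \frac{1}{w + \sqrt{\left(-134 - 72\right) - 351}} = - \frac{1}{-60 + \sqrt{\left(-134 - 72\right) - 351}} = - \frac{1}{-60 + \sqrt{-206 - 351}} = - \frac{1}{-60 + \sqrt{-557}} = - \frac{1}{-60 + i \sqrt{557}}$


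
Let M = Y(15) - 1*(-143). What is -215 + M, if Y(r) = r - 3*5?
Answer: -72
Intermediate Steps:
Y(r) = -15 + r (Y(r) = r - 15 = -15 + r)
M = 143 (M = (-15 + 15) - 1*(-143) = 0 + 143 = 143)
-215 + M = -215 + 143 = -72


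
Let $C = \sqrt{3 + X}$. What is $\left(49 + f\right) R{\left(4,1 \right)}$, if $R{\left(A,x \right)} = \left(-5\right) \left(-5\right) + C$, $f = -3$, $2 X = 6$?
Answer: $1150 + 46 \sqrt{6} \approx 1262.7$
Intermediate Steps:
$X = 3$ ($X = \frac{1}{2} \cdot 6 = 3$)
$C = \sqrt{6}$ ($C = \sqrt{3 + 3} = \sqrt{6} \approx 2.4495$)
$R{\left(A,x \right)} = 25 + \sqrt{6}$ ($R{\left(A,x \right)} = \left(-5\right) \left(-5\right) + \sqrt{6} = 25 + \sqrt{6}$)
$\left(49 + f\right) R{\left(4,1 \right)} = \left(49 - 3\right) \left(25 + \sqrt{6}\right) = 46 \left(25 + \sqrt{6}\right) = 1150 + 46 \sqrt{6}$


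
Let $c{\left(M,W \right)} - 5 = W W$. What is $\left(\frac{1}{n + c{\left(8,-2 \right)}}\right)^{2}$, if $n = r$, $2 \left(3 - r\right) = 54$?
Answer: $\frac{1}{225} \approx 0.0044444$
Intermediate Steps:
$r = -24$ ($r = 3 - 27 = -24$)
$n = -24$
$c{\left(M,W \right)} = 5 + W^{2}$ ($c{\left(M,W \right)} = 5 + W W = 5 + W^{2}$)
$\left(\frac{1}{n + c{\left(8,-2 \right)}}\right)^{2} = \left(\frac{1}{-24 + \left(5 + \left(-2\right)^{2}\right)}\right)^{2} = \left(\frac{1}{-24 + \left(5 + 4\right)}\right)^{2} = \left(\frac{1}{-24 + 9}\right)^{2} = \left(\frac{1}{-15}\right)^{2} = \left(- \frac{1}{15}\right)^{2} = \frac{1}{225}$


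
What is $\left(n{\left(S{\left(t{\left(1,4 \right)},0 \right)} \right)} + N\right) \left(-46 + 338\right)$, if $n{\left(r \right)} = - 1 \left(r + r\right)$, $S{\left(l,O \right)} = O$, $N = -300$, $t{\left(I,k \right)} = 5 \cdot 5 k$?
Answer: $-87600$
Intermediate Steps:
$t{\left(I,k \right)} = 25 k$
$n{\left(r \right)} = - 2 r$ ($n{\left(r \right)} = - 1 \cdot 2 r = - 2 r$)
$\left(n{\left(S{\left(t{\left(1,4 \right)},0 \right)} \right)} + N\right) \left(-46 + 338\right) = \left(\left(-2\right) 0 - 300\right) \left(-46 + 338\right) = \left(0 - 300\right) 292 = \left(-300\right) 292 = -87600$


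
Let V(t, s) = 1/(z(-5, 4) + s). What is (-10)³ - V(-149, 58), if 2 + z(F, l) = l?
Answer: -60001/60 ≈ -1000.0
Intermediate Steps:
z(F, l) = -2 + l
V(t, s) = 1/(2 + s) (V(t, s) = 1/((-2 + 4) + s) = 1/(2 + s))
(-10)³ - V(-149, 58) = (-10)³ - 1/(2 + 58) = -1000 - 1/60 = -60001/60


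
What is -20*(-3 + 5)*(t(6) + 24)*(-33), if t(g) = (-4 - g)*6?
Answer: -47520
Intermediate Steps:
t(g) = -24 - 6*g
-20*(-3 + 5)*(t(6) + 24)*(-33) = -20*(-3 + 5)*((-24 - 6*6) + 24)*(-33) = -40*((-24 - 36) + 24)*(-33) = -40*(-60 + 24)*(-33) = -40*(-36)*(-33) = -20*(-72)*(-33) = 1440*(-33) = -47520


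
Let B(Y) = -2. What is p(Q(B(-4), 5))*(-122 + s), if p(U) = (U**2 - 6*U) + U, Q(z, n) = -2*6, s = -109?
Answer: -47124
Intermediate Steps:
Q(z, n) = -12
p(U) = U**2 - 5*U
p(Q(B(-4), 5))*(-122 + s) = (-12*(-5 - 12))*(-122 - 109) = -12*(-17)*(-231) = 204*(-231) = -47124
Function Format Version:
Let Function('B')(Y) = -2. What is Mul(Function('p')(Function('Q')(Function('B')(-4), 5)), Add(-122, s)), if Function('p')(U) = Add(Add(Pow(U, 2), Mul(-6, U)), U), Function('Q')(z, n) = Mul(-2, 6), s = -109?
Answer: -47124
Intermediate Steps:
Function('Q')(z, n) = -12
Function('p')(U) = Add(Pow(U, 2), Mul(-5, U))
Mul(Function('p')(Function('Q')(Function('B')(-4), 5)), Add(-122, s)) = Mul(Mul(-12, Add(-5, -12)), Add(-122, -109)) = Mul(Mul(-12, -17), -231) = Mul(204, -231) = -47124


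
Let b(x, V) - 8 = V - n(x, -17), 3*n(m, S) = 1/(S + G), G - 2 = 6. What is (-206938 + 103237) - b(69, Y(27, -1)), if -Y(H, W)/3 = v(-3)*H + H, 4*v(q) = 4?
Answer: -2795770/27 ≈ -1.0355e+5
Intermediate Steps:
v(q) = 1 (v(q) = (¼)*4 = 1)
G = 8 (G = 2 + 6 = 8)
n(m, S) = 1/(3*(8 + S)) (n(m, S) = 1/(3*(S + 8)) = 1/(3*(8 + S)))
Y(H, W) = -6*H (Y(H, W) = -3*(1*H + H) = -3*(H + H) = -6*H)
b(x, V) = 217/27 + V (b(x, V) = 8 + (V - 1/(3*(8 - 17))) = 8 + (V - 1/(3*(-9))) = 8 + (V - (-1)/(3*9)) = 8 + (V - 1*(-1/27)) = 8 + (V + 1/27) = 8 + (1/27 + V) = 217/27 + V)
(-206938 + 103237) - b(69, Y(27, -1)) = (-206938 + 103237) - (217/27 - 6*27) = -103701 - (217/27 - 162) = -103701 - 1*(-4157/27) = -103701 + 4157/27 = -2795770/27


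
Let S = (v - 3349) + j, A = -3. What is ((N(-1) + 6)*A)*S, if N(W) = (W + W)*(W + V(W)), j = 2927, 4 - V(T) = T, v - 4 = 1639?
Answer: 7326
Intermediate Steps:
v = 1643 (v = 4 + 1639 = 1643)
V(T) = 4 - T
N(W) = 8*W (N(W) = (W + W)*(W + (4 - W)) = (2*W)*4 = 8*W)
S = 1221 (S = (1643 - 3349) + 2927 = -1706 + 2927 = 1221)
((N(-1) + 6)*A)*S = ((8*(-1) + 6)*(-3))*1221 = ((-8 + 6)*(-3))*1221 = -2*(-3)*1221 = 6*1221 = 7326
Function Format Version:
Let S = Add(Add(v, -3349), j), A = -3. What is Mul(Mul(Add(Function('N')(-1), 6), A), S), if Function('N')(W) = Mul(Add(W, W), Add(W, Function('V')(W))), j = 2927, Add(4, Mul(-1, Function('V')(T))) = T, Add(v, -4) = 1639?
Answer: 7326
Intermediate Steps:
v = 1643 (v = Add(4, 1639) = 1643)
Function('V')(T) = Add(4, Mul(-1, T))
Function('N')(W) = Mul(8, W) (Function('N')(W) = Mul(Add(W, W), Add(W, Add(4, Mul(-1, W)))) = Mul(Mul(2, W), 4) = Mul(8, W))
S = 1221 (S = Add(Add(1643, -3349), 2927) = Add(-1706, 2927) = 1221)
Mul(Mul(Add(Function('N')(-1), 6), A), S) = Mul(Mul(Add(Mul(8, -1), 6), -3), 1221) = Mul(Mul(Add(-8, 6), -3), 1221) = Mul(Mul(-2, -3), 1221) = Mul(6, 1221) = 7326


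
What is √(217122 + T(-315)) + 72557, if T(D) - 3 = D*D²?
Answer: 72557 + 75*I*√5518 ≈ 72557.0 + 5571.2*I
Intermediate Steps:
T(D) = 3 + D³ (T(D) = 3 + D*D² = 3 + D³)
√(217122 + T(-315)) + 72557 = √(217122 + (3 + (-315)³)) + 72557 = √(217122 + (3 - 31255875)) + 72557 = √(217122 - 31255872) + 72557 = √(-31038750) + 72557 = 75*I*√5518 + 72557 = 72557 + 75*I*√5518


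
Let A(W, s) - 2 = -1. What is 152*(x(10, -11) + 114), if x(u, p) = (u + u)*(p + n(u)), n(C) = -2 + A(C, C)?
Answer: -19152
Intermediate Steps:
A(W, s) = 1 (A(W, s) = 2 - 1 = 1)
n(C) = -1 (n(C) = -2 + 1 = -1)
x(u, p) = 2*u*(-1 + p) (x(u, p) = (u + u)*(p - 1) = (2*u)*(-1 + p) = 2*u*(-1 + p))
152*(x(10, -11) + 114) = 152*(2*10*(-1 - 11) + 114) = 152*(2*10*(-12) + 114) = 152*(-240 + 114) = 152*(-126) = -19152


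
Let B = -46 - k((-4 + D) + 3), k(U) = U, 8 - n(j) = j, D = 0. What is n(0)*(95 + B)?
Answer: 400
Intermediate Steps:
n(j) = 8 - j
B = -45 (B = -46 - ((-4 + 0) + 3) = -46 - (-4 + 3) = -46 - 1*(-1) = -46 + 1 = -45)
n(0)*(95 + B) = (8 - 1*0)*(95 - 45) = (8 + 0)*50 = 8*50 = 400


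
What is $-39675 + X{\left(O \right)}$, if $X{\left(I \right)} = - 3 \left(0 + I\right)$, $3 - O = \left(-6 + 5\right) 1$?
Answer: $-39687$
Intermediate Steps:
$O = 4$ ($O = 3 - \left(-6 + 5\right) 1 = 3 - \left(-1\right) 1 = 3 - -1 = 3 + 1 = 4$)
$X{\left(I \right)} = - 3 I$
$-39675 + X{\left(O \right)} = -39675 - 12 = -39687$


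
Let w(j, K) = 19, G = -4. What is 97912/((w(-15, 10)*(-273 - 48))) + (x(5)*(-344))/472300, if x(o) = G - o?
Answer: -11556238774/720139425 ≈ -16.047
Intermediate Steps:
x(o) = -4 - o
97912/((w(-15, 10)*(-273 - 48))) + (x(5)*(-344))/472300 = 97912/((19*(-273 - 48))) + ((-4 - 1*5)*(-344))/472300 = 97912/((19*(-321))) + ((-4 - 5)*(-344))*(1/472300) = 97912/(-6099) - 9*(-344)*(1/472300) = 97912*(-1/6099) + 3096*(1/472300) = -97912/6099 + 774/118075 = -11556238774/720139425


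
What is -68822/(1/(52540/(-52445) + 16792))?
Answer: -12120984321160/10489 ≈ -1.1556e+9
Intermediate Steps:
-68822/(1/(52540/(-52445) + 16792)) = -68822/(1/(52540*(-1/52445) + 16792)) = -68822/(1/(-10508/10489 + 16792)) = -68822/(1/(176120780/10489)) = -68822/10489/176120780 = -68822*176120780/10489 = -12120984321160/10489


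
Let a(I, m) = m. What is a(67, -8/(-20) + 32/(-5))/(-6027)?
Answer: 2/2009 ≈ 0.00099552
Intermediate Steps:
a(67, -8/(-20) + 32/(-5))/(-6027) = (-8/(-20) + 32/(-5))/(-6027) = (-8*(-1/20) + 32*(-1/5))*(-1/6027) = (2/5 - 32/5)*(-1/6027) = -6*(-1/6027) = 2/2009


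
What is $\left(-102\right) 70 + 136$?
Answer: $-7004$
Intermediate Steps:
$\left(-102\right) 70 + 136 = -7140 + 136 = -7004$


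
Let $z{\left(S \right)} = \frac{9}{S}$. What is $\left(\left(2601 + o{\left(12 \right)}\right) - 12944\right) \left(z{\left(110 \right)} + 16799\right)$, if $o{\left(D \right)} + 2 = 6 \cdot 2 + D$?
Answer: $- \frac{19072165579}{110} \approx -1.7338 \cdot 10^{8}$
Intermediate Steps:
$o{\left(D \right)} = 10 + D$ ($o{\left(D \right)} = -2 + \left(6 \cdot 2 + D\right) = -2 + \left(12 + D\right) = 10 + D$)
$\left(\left(2601 + o{\left(12 \right)}\right) - 12944\right) \left(z{\left(110 \right)} + 16799\right) = \left(\left(2601 + \left(10 + 12\right)\right) - 12944\right) \left(\frac{9}{110} + 16799\right) = \left(\left(2601 + 22\right) - 12944\right) \left(9 \cdot \frac{1}{110} + 16799\right) = \left(2623 - 12944\right) \left(\frac{9}{110} + 16799\right) = \left(-10321\right) \frac{1847899}{110} = - \frac{19072165579}{110}$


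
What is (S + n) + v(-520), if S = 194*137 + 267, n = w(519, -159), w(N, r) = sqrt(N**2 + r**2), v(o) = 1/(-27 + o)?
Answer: 14684214/547 + 3*sqrt(32738) ≈ 27388.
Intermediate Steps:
n = 3*sqrt(32738) (n = sqrt(519**2 + (-159)**2) = sqrt(269361 + 25281) = sqrt(294642) = 3*sqrt(32738) ≈ 542.81)
S = 26845 (S = 26578 + 267 = 26845)
(S + n) + v(-520) = (26845 + 3*sqrt(32738)) + 1/(-27 - 520) = (26845 + 3*sqrt(32738)) + 1/(-547) = (26845 + 3*sqrt(32738)) - 1/547 = 14684214/547 + 3*sqrt(32738)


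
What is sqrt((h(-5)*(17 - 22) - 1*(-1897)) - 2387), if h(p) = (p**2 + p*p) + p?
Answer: I*sqrt(715) ≈ 26.739*I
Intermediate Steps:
h(p) = p + 2*p**2 (h(p) = (p**2 + p**2) + p = 2*p**2 + p = p + 2*p**2)
sqrt((h(-5)*(17 - 22) - 1*(-1897)) - 2387) = sqrt(((-5*(1 + 2*(-5)))*(17 - 22) - 1*(-1897)) - 2387) = sqrt((-5*(1 - 10)*(-5) + 1897) - 2387) = sqrt((-5*(-9)*(-5) + 1897) - 2387) = sqrt((45*(-5) + 1897) - 2387) = sqrt((-225 + 1897) - 2387) = sqrt(1672 - 2387) = sqrt(-715) = I*sqrt(715)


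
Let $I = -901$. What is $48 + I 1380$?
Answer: $-1243332$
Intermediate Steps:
$48 + I 1380 = 48 - 1243380 = -1243332$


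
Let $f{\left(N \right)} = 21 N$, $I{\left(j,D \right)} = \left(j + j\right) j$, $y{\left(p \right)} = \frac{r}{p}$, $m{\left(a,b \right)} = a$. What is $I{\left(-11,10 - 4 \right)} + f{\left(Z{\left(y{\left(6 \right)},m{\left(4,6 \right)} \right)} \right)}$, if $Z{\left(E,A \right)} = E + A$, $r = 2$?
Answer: $333$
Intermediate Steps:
$y{\left(p \right)} = \frac{2}{p}$
$I{\left(j,D \right)} = 2 j^{2}$ ($I{\left(j,D \right)} = 2 j j = 2 j^{2}$)
$Z{\left(E,A \right)} = A + E$
$I{\left(-11,10 - 4 \right)} + f{\left(Z{\left(y{\left(6 \right)},m{\left(4,6 \right)} \right)} \right)} = 2 \left(-11\right)^{2} + 21 \left(4 + \frac{2}{6}\right) = 2 \cdot 121 + 21 \left(4 + 2 \cdot \frac{1}{6}\right) = 242 + 21 \left(4 + \frac{1}{3}\right) = 242 + 21 \cdot \frac{13}{3} = 242 + 91 = 333$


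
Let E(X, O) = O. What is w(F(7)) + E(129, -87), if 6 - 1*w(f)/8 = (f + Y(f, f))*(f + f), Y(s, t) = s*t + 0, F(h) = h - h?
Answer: -39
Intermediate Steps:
F(h) = 0
Y(s, t) = s*t
w(f) = 48 - 16*f*(f + f**2) (w(f) = 48 - 8*(f + f*f)*(f + f) = 48 - 8*(f + f**2)*2*f = 48 - 16*f*(f + f**2))
w(F(7)) + E(129, -87) = (48 - 16*0**2 - 16*0**3) - 87 = (48 - 16*0 - 16*0) - 87 = (48 + 0 + 0) - 87 = 48 - 87 = -39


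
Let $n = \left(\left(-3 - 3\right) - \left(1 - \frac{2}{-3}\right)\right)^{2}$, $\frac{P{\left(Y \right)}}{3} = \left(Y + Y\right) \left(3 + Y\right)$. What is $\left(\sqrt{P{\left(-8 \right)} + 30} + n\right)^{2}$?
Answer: $\frac{301711}{81} + \frac{1058 \sqrt{30}}{3} \approx 5656.5$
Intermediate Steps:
$P{\left(Y \right)} = 6 Y \left(3 + Y\right)$ ($P{\left(Y \right)} = 3 \left(Y + Y\right) \left(3 + Y\right) = 3 \cdot 2 Y \left(3 + Y\right) = 6 Y \left(3 + Y\right)$)
$n = \frac{529}{9}$ ($n = \left(-6 - \left(1 - - \frac{2}{3}\right)\right)^{2} = \left(-6 - \frac{5}{3}\right)^{2} = \left(- \frac{23}{3}\right)^{2} = \frac{529}{9} \approx 58.778$)
$\left(\sqrt{P{\left(-8 \right)} + 30} + n\right)^{2} = \left(\sqrt{6 \left(-8\right) \left(3 - 8\right) + 30} + \frac{529}{9}\right)^{2} = \left(\sqrt{6 \left(-8\right) \left(-5\right) + 30} + \frac{529}{9}\right)^{2} = \left(\sqrt{240 + 30} + \frac{529}{9}\right)^{2} = \left(\sqrt{270} + \frac{529}{9}\right)^{2} = \left(3 \sqrt{30} + \frac{529}{9}\right)^{2} = \left(\frac{529}{9} + 3 \sqrt{30}\right)^{2}$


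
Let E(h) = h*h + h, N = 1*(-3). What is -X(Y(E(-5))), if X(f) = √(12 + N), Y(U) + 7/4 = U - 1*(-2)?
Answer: -3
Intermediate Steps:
N = -3
E(h) = h + h² (E(h) = h² + h = h + h²)
Y(U) = ¼ + U (Y(U) = -7/4 + (U - 1*(-2)) = -7/4 + (U + 2) = -7/4 + (2 + U) = ¼ + U)
X(f) = 3 (X(f) = √(12 - 3) = √9 = 3)
-X(Y(E(-5))) = -1*3 = -3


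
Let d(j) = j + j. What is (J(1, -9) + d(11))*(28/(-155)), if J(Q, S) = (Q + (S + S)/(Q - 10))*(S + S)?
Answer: 896/155 ≈ 5.7806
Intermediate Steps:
J(Q, S) = 2*S*(Q + 2*S/(-10 + Q)) (J(Q, S) = (Q + (2*S)/(-10 + Q))*(2*S) = (Q + 2*S/(-10 + Q))*(2*S) = 2*S*(Q + 2*S/(-10 + Q)))
d(j) = 2*j
(J(1, -9) + d(11))*(28/(-155)) = (2*(-9)*(1² - 10*1 + 2*(-9))/(-10 + 1) + 2*11)*(28/(-155)) = (2*(-9)*(1 - 10 - 18)/(-9) + 22)*(28*(-1/155)) = (2*(-9)*(-⅑)*(-27) + 22)*(-28/155) = (-54 + 22)*(-28/155) = -32*(-28/155) = 896/155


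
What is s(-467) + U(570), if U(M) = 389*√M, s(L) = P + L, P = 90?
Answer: -377 + 389*√570 ≈ 8910.3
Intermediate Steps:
s(L) = 90 + L
s(-467) + U(570) = (90 - 467) + 389*√570 = -377 + 389*√570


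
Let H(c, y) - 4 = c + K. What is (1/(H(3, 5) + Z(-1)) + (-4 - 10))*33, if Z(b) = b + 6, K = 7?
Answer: -8745/19 ≈ -460.26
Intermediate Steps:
H(c, y) = 11 + c (H(c, y) = 4 + (c + 7) = 4 + (7 + c) = 11 + c)
Z(b) = 6 + b
(1/(H(3, 5) + Z(-1)) + (-4 - 10))*33 = (1/((11 + 3) + (6 - 1)) + (-4 - 10))*33 = (1/(14 + 5) - 14)*33 = (1/19 - 14)*33 = -265/19*33 = -8745/19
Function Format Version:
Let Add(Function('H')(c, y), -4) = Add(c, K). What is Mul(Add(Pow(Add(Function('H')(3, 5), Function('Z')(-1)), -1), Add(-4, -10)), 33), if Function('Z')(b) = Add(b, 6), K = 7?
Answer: Rational(-8745, 19) ≈ -460.26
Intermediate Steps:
Function('H')(c, y) = Add(11, c) (Function('H')(c, y) = Add(4, Add(c, 7)) = Add(4, Add(7, c)) = Add(11, c))
Function('Z')(b) = Add(6, b)
Mul(Add(Pow(Add(Function('H')(3, 5), Function('Z')(-1)), -1), Add(-4, -10)), 33) = Mul(Add(Pow(Add(Add(11, 3), Add(6, -1)), -1), Add(-4, -10)), 33) = Mul(Add(Pow(Add(14, 5), -1), -14), 33) = Mul(Add(Pow(19, -1), -14), 33) = Mul(Add(Rational(1, 19), -14), 33) = Mul(Rational(-265, 19), 33) = Rational(-8745, 19)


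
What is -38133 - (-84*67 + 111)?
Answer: -32616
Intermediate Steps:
-38133 - (-84*67 + 111) = -38133 - (-5628 + 111) = -38133 - 1*(-5517) = -38133 + 5517 = -32616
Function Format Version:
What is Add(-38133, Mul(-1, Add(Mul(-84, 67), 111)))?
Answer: -32616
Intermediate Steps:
Add(-38133, Mul(-1, Add(Mul(-84, 67), 111))) = Add(-38133, Mul(-1, Add(-5628, 111))) = Add(-38133, Mul(-1, -5517)) = Add(-38133, 5517) = -32616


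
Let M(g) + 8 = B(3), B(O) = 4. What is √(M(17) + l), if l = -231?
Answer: I*√235 ≈ 15.33*I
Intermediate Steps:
M(g) = -4 (M(g) = -8 + 4 = -4)
√(M(17) + l) = √(-4 - 231) = √(-235) = I*√235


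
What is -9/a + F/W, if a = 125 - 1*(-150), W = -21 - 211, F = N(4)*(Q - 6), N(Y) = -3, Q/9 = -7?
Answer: -59013/63800 ≈ -0.92497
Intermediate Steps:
Q = -63 (Q = 9*(-7) = -63)
F = 207 (F = -3*(-63 - 6) = -3*(-69) = 207)
W = -232
a = 275 (a = 125 + 150 = 275)
-9/a + F/W = -9/275 + 207/(-232) = -9*1/275 + 207*(-1/232) = -9/275 - 207/232 = -59013/63800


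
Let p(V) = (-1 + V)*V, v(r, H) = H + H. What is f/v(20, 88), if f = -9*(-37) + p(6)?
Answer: 33/16 ≈ 2.0625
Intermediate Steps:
v(r, H) = 2*H
p(V) = V*(-1 + V)
f = 363 (f = -9*(-37) + 6*(-1 + 6) = 333 + 6*5 = 333 + 30 = 363)
f/v(20, 88) = 363/((2*88)) = 363/176 = 363*(1/176) = 33/16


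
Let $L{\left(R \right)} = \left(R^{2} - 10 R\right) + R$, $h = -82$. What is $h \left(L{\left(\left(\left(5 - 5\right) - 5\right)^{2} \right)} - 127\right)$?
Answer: $-22386$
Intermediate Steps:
$L{\left(R \right)} = R^{2} - 9 R$
$h \left(L{\left(\left(\left(5 - 5\right) - 5\right)^{2} \right)} - 127\right) = - 82 \left(\left(\left(5 - 5\right) - 5\right)^{2} \left(-9 + \left(\left(5 - 5\right) - 5\right)^{2}\right) - 127\right) = - 82 \left(\left(0 - 5\right)^{2} \left(-9 + \left(0 - 5\right)^{2}\right) - 127\right) = - 82 \left(\left(-5\right)^{2} \left(-9 + \left(-5\right)^{2}\right) - 127\right) = - 82 \left(25 \left(-9 + 25\right) - 127\right) = - 82 \left(25 \cdot 16 - 127\right) = - 82 \left(400 - 127\right) = \left(-82\right) 273 = -22386$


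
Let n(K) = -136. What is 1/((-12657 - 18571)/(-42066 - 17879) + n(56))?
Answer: -59945/8121292 ≈ -0.0073812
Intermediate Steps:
1/((-12657 - 18571)/(-42066 - 17879) + n(56)) = 1/((-12657 - 18571)/(-42066 - 17879) - 136) = 1/(-31228/(-59945) - 136) = 1/(-31228*(-1/59945) - 136) = 1/(31228/59945 - 136) = 1/(-8121292/59945) = -59945/8121292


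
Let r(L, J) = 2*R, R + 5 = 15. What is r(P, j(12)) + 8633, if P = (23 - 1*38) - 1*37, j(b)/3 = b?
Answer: 8653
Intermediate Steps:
j(b) = 3*b
R = 10 (R = -5 + 15 = 10)
P = -52 (P = (23 - 38) - 37 = -15 - 37 = -52)
r(L, J) = 20 (r(L, J) = 2*10 = 20)
r(P, j(12)) + 8633 = 20 + 8633 = 8653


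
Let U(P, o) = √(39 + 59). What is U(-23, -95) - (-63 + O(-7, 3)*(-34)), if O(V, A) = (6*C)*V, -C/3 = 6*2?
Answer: 51471 + 7*√2 ≈ 51481.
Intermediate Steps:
C = -36 (C = -18*2 = -3*12 = -36)
O(V, A) = -216*V (O(V, A) = (6*(-36))*V = -216*V)
U(P, o) = 7*√2 (U(P, o) = √98 = 7*√2)
U(-23, -95) - (-63 + O(-7, 3)*(-34)) = 7*√2 - (-63 - 216*(-7)*(-34)) = 7*√2 - (-63 + 1512*(-34)) = 7*√2 - (-63 - 51408) = 7*√2 - 1*(-51471) = 7*√2 + 51471 = 51471 + 7*√2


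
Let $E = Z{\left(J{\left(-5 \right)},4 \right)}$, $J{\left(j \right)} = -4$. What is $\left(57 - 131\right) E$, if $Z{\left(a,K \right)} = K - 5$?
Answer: $74$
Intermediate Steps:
$Z{\left(a,K \right)} = -5 + K$
$E = -1$ ($E = -5 + 4 = -1$)
$\left(57 - 131\right) E = \left(57 - 131\right) \left(-1\right) = \left(-74\right) \left(-1\right) = 74$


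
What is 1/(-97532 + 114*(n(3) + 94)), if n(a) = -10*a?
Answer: -1/90236 ≈ -1.1082e-5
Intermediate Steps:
1/(-97532 + 114*(n(3) + 94)) = 1/(-97532 + 114*(-10*3 + 94)) = 1/(-97532 + 114*(-30 + 94)) = 1/(-97532 + 114*64) = 1/(-97532 + 7296) = 1/(-90236) = -1/90236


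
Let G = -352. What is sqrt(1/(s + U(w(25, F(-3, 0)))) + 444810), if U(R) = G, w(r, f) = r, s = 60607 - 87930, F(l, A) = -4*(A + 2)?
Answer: sqrt(1514144360127)/1845 ≈ 666.94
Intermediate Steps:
F(l, A) = -8 - 4*A (F(l, A) = -4*(2 + A) = -8 - 4*A)
s = -27323
U(R) = -352
sqrt(1/(s + U(w(25, F(-3, 0)))) + 444810) = sqrt(1/(-27323 - 352) + 444810) = sqrt(1/(-27675) + 444810) = sqrt(-1/27675 + 444810) = sqrt(12310116749/27675) = sqrt(1514144360127)/1845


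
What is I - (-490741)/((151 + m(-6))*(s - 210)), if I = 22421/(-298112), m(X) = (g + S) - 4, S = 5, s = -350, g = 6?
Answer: -4633737221/824279680 ≈ -5.6216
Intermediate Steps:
m(X) = 7 (m(X) = (6 + 5) - 4 = 11 - 4 = 7)
I = -22421/298112 (I = 22421*(-1/298112) = -22421/298112 ≈ -0.075210)
I - (-490741)/((151 + m(-6))*(s - 210)) = -22421/298112 - (-490741)/((151 + 7)*(-350 - 210)) = -22421/298112 - (-490741)/(158*(-560)) = -22421/298112 - (-490741)/(-88480) = -22421/298112 - (-490741)*(-1)/88480 = -22421/298112 - 1*490741/88480 = -22421/298112 - 490741/88480 = -4633737221/824279680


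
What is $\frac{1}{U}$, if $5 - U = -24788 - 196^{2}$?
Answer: $\frac{1}{63209} \approx 1.5821 \cdot 10^{-5}$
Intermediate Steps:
$U = 63209$ ($U = 5 - \left(-24788 - 196^{2}\right) = 5 - \left(-24788 - 38416\right) = 5 - -63204 = 5 + 63204 = 63209$)
$\frac{1}{U} = \frac{1}{63209}$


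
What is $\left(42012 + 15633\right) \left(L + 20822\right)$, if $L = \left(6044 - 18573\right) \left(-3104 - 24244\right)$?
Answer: $19752861322530$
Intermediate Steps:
$L = 342643092$ ($L = \left(-12529\right) \left(-27348\right) = 342643092$)
$\left(42012 + 15633\right) \left(L + 20822\right) = \left(42012 + 15633\right) \left(342643092 + 20822\right) = 57645 \cdot 342663914 = 19752861322530$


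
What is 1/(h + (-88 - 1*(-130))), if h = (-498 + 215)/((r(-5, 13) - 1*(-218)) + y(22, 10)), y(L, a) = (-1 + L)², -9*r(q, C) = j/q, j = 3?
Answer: 9886/410967 ≈ 0.024055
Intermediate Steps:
r(q, C) = -1/(3*q)
h = -4245/9886 (h = (-498 + 215)/((-⅓/(-5) - 1*(-218)) + (-1 + 22)²) = -283/((-⅓*(-⅕) + 218) + 21²) = -283/((1/15 + 218) + 441) = -283/(3271/15 + 441) = -283/9886/15 = -283*15/9886 = -4245/9886 ≈ -0.42940)
1/(h + (-88 - 1*(-130))) = 1/(-4245/9886 + (-88 - 1*(-130))) = 1/(-4245/9886 + (-88 + 130)) = 1/(-4245/9886 + 42) = 1/(410967/9886) = 9886/410967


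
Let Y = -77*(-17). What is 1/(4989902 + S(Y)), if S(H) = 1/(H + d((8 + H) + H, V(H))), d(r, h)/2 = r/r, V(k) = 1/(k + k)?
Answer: 1311/6541761523 ≈ 2.0040e-7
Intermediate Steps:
Y = 1309
V(k) = 1/(2*k)
d(r, h) = 2 (d(r, h) = 2*(r/r) = 2*1 = 2)
S(H) = 1/(2 + H) (S(H) = 1/(H + 2) = 1/(2 + H))
1/(4989902 + S(Y)) = 1/(4989902 + 1/(2 + 1309)) = 1/(4989902 + 1/1311) = 1/(6541761523/1311) = 1311/6541761523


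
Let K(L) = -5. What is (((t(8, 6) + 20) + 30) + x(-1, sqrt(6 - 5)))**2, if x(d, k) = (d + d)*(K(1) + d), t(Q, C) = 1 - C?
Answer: 3249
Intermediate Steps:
x(d, k) = 2*d*(-5 + d) (x(d, k) = (d + d)*(-5 + d) = (2*d)*(-5 + d) = 2*d*(-5 + d))
(((t(8, 6) + 20) + 30) + x(-1, sqrt(6 - 5)))**2 = ((((1 - 1*6) + 20) + 30) + 2*(-1)*(-5 - 1))**2 = ((((1 - 6) + 20) + 30) + 2*(-1)*(-6))**2 = (((-5 + 20) + 30) + 12)**2 = ((15 + 30) + 12)**2 = (45 + 12)**2 = 57**2 = 3249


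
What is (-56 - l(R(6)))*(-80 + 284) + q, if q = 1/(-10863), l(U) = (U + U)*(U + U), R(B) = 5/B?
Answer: -130254613/10863 ≈ -11991.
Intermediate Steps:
l(U) = 4*U**2 (l(U) = (2*U)*(2*U) = 4*U**2)
q = -1/10863 ≈ -9.2056e-5
(-56 - l(R(6)))*(-80 + 284) + q = (-56 - 4*(5/6)**2)*(-80 + 284) - 1/10863 = (-56 - 4*(5*(1/6))**2)*204 - 1/10863 = (-56 - 4*(5/6)**2)*204 - 1/10863 = (-56 - 4*25/36)*204 - 1/10863 = (-56 - 1*25/9)*204 - 1/10863 = (-56 - 25/9)*204 - 1/10863 = -529/9*204 - 1/10863 = -35972/3 - 1/10863 = -130254613/10863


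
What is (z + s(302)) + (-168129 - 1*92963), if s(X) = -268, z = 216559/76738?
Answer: -20056027121/76738 ≈ -2.6136e+5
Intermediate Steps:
z = 216559/76738 (z = 216559*(1/76738) = 216559/76738 ≈ 2.8221)
(z + s(302)) + (-168129 - 1*92963) = (216559/76738 - 268) + (-168129 - 1*92963) = -20349225/76738 + (-168129 - 92963) = -20349225/76738 - 261092 = -20056027121/76738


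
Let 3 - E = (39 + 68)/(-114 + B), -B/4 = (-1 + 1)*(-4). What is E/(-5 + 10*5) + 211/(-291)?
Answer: -317257/497610 ≈ -0.63756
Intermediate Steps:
B = 0 (B = -4*(-1 + 1)*(-4) = -0*(-4) = -4*0 = 0)
E = 449/114 (E = 3 - (39 + 68)/(-114 + 0) = 3 - 107/(-114) = 3 - 107*(-1)/114 = 3 - 1*(-107/114) = 3 + 107/114 = 449/114 ≈ 3.9386)
E/(-5 + 10*5) + 211/(-291) = 449/(114*(-5 + 10*5)) + 211/(-291) = 449/(114*(-5 + 50)) + 211*(-1/291) = (449/114)/45 - 211/291 = (449/114)*(1/45) - 211/291 = 449/5130 - 211/291 = -317257/497610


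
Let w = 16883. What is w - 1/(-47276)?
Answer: 798160709/47276 ≈ 16883.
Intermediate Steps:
w - 1/(-47276) = 16883 - 1/(-47276) = 16883 - 1*(-1/47276) = 16883 + 1/47276 = 798160709/47276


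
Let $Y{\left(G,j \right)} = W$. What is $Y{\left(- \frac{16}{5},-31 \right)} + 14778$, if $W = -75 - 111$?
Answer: $14592$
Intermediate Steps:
$W = -186$
$Y{\left(G,j \right)} = -186$
$Y{\left(- \frac{16}{5},-31 \right)} + 14778 = -186 + 14778 = 14592$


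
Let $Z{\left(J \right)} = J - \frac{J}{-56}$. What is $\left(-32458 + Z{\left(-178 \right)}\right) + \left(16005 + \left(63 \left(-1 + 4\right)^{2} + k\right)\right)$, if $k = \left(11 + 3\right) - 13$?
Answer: $- \frac{449853}{28} \approx -16066.0$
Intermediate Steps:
$k = 1$ ($k = 14 - 13 = 1$)
$Z{\left(J \right)} = \frac{57 J}{56}$ ($Z{\left(J \right)} = J - J \left(- \frac{1}{56}\right) = J - - \frac{J}{56} = J + \frac{J}{56} = \frac{57 J}{56}$)
$\left(-32458 + Z{\left(-178 \right)}\right) + \left(16005 + \left(63 \left(-1 + 4\right)^{2} + k\right)\right) = \left(-32458 + \frac{57}{56} \left(-178\right)\right) + \left(16005 + \left(63 \left(-1 + 4\right)^{2} + 1\right)\right) = \left(-32458 - \frac{5073}{28}\right) + \left(16005 + \left(63 \cdot 3^{2} + 1\right)\right) = - \frac{913897}{28} + \left(16005 + \left(63 \cdot 9 + 1\right)\right) = - \frac{913897}{28} + \left(16005 + \left(567 + 1\right)\right) = - \frac{913897}{28} + \left(16005 + 568\right) = - \frac{913897}{28} + 16573 = - \frac{449853}{28}$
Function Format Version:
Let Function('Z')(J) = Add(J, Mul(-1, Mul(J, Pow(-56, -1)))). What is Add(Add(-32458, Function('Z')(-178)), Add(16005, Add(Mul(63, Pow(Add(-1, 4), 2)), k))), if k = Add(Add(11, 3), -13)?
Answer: Rational(-449853, 28) ≈ -16066.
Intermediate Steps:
k = 1 (k = Add(14, -13) = 1)
Function('Z')(J) = Mul(Rational(57, 56), J) (Function('Z')(J) = Add(J, Mul(-1, Mul(J, Rational(-1, 56)))) = Add(J, Mul(-1, Mul(Rational(-1, 56), J))) = Add(J, Mul(Rational(1, 56), J)) = Mul(Rational(57, 56), J))
Add(Add(-32458, Function('Z')(-178)), Add(16005, Add(Mul(63, Pow(Add(-1, 4), 2)), k))) = Add(Add(-32458, Mul(Rational(57, 56), -178)), Add(16005, Add(Mul(63, Pow(Add(-1, 4), 2)), 1))) = Add(Add(-32458, Rational(-5073, 28)), Add(16005, Add(Mul(63, Pow(3, 2)), 1))) = Add(Rational(-913897, 28), Add(16005, Add(Mul(63, 9), 1))) = Add(Rational(-913897, 28), Add(16005, Add(567, 1))) = Add(Rational(-913897, 28), Add(16005, 568)) = Add(Rational(-913897, 28), 16573) = Rational(-449853, 28)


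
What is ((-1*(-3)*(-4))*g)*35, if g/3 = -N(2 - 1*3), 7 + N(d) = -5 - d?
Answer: -13860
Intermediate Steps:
N(d) = -12 - d (N(d) = -7 + (-5 - d) = -12 - d)
g = 33 (g = 3*(-(-12 - (2 - 1*3))) = 3*(-(-12 - (2 - 3))) = 3*(-(-12 - 1*(-1))) = 3*(-(-12 + 1)) = 3*(-1*(-11)) = 3*11 = 33)
((-1*(-3)*(-4))*g)*35 = ((-1*(-3)*(-4))*33)*35 = ((3*(-4))*33)*35 = -12*33*35 = -396*35 = -13860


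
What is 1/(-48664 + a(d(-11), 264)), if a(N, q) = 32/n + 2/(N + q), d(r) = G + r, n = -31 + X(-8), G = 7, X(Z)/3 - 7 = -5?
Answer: -650/31632427 ≈ -2.0549e-5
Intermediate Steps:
X(Z) = 6 (X(Z) = 21 + 3*(-5) = 21 - 15 = 6)
n = -25 (n = -31 + 6 = -25)
d(r) = 7 + r
a(N, q) = -32/25 + 2/(N + q) (a(N, q) = 32/(-25) + 2/(N + q) = 32*(-1/25) + 2/(N + q) = -32/25 + 2/(N + q))
1/(-48664 + a(d(-11), 264)) = 1/(-48664 + 2*(25 - 16*(7 - 11) - 16*264)/(25*((7 - 11) + 264))) = 1/(-48664 + 2*(25 - 16*(-4) - 4224)/(25*(-4 + 264))) = 1/(-48664 + (2/25)*(25 + 64 - 4224)/260) = 1/(-48664 + (2/25)*(1/260)*(-4135)) = 1/(-48664 - 827/650) = 1/(-31632427/650) = -650/31632427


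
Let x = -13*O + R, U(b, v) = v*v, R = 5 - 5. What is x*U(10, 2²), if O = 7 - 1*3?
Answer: -832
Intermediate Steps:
R = 0
U(b, v) = v²
O = 4 (O = 7 - 3 = 4)
x = -52 (x = -13*4 + 0 = -52 + 0 = -52)
x*U(10, 2²) = -52*(2²)² = -52*4² = -52*16 = -832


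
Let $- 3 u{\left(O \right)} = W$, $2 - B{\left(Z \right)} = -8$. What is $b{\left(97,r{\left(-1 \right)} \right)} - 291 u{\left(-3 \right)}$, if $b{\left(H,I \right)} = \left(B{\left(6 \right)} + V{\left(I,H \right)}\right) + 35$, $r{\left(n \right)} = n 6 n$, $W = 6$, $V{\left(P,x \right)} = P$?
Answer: $633$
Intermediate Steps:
$B{\left(Z \right)} = 10$ ($B{\left(Z \right)} = 2 - -8 = 2 + 8 = 10$)
$r{\left(n \right)} = 6 n^{2}$ ($r{\left(n \right)} = 6 n n = 6 n^{2}$)
$u{\left(O \right)} = -2$ ($u{\left(O \right)} = \left(- \frac{1}{3}\right) 6 = -2$)
$b{\left(H,I \right)} = 45 + I$ ($b{\left(H,I \right)} = \left(10 + I\right) + 35 = 45 + I$)
$b{\left(97,r{\left(-1 \right)} \right)} - 291 u{\left(-3 \right)} = \left(45 + 6 \left(-1\right)^{2}\right) - 291 \left(-2\right) = \left(45 + 6 \cdot 1\right) - -582 = \left(45 + 6\right) + 582 = 51 + 582 = 633$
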